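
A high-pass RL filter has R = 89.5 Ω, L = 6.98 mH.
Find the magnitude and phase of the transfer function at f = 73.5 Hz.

Step 1 — Angular frequency: ω = 2π·73.5 = 461.8 rad/s.
Step 2 — Transfer function: H(jω) = jωL/(R + jωL).
Step 3 — Numerator jωL = j·3.223; denominator R + jωL = 89.5 + j3.223.
Step 4 — H = 0.001295 + j0.03597.
Step 5 — Magnitude: |H| = 0.03599 (-28.9 dB); phase: φ = 87.9°.

|H| = 0.03599 (-28.9 dB), φ = 87.9°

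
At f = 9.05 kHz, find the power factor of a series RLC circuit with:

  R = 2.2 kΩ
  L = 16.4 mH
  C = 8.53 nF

Step 1 — Angular frequency: ω = 2π·f = 2π·9050 = 5.686e+04 rad/s.
Step 2 — Component impedances:
  R: Z = R = 2200 Ω
  L: Z = jωL = j·5.686e+04·0.0164 = 0 + j932.6 Ω
  C: Z = 1/(jωC) = -j/(ω·C) = 0 - j2062 Ω
Step 3 — Series combination: Z_total = R + L + C = 2200 - j1129 Ω = 2473∠-27.2° Ω.
Step 4 — Power factor: PF = cos(φ) = Re(Z)/|Z| = 2200/2472.8 = 0.8897.
Step 5 — Type: Im(Z) = -1129 ⇒ leading (phase φ = -27.2°).

PF = 0.8897 (leading, φ = -27.2°)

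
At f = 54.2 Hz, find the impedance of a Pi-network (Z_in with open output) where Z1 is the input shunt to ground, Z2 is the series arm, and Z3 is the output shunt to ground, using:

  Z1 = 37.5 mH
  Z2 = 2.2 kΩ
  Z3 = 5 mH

Step 1 — Angular frequency: ω = 2π·f = 2π·54.2 = 340.5 rad/s.
Step 2 — Component impedances:
  Z1: Z = jωL = j·340.5·0.0375 = 0 + j12.77 Ω
  Z2: Z = R = 2200 Ω
  Z3: Z = jωL = j·340.5·0.005 = 0 + j1.703 Ω
Step 3 — With open output, the series arm Z2 and the output shunt Z3 appear in series to ground: Z2 + Z3 = 2200 + j1.703 Ω.
Step 4 — Parallel with input shunt Z1: Z_in = Z1 || (Z2 + Z3) = 0.07413 + j12.77 Ω = 12.77∠89.7° Ω.

Z = 0.07413 + j12.77 Ω = 12.77∠89.7° Ω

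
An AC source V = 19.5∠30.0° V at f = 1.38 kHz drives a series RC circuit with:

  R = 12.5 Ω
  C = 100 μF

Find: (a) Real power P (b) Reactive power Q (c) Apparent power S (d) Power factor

Step 1 — Angular frequency: ω = 2π·f = 2π·1380 = 8671 rad/s.
Step 2 — Component impedances:
  R: Z = R = 12.5 Ω
  C: Z = 1/(jωC) = -j/(ω·C) = 0 - j1.153 Ω
Step 3 — Series combination: Z_total = R + C = 12.5 - j1.153 Ω = 12.55∠-5.3° Ω.
Step 4 — Source phasor: V = 19.5∠30.0° V = 16.89 + j9.75 V.
Step 5 — Current: I = V / Z = 1.268 + j0.897 A = 1.553∠35.3° A.
Step 6 — Complex power: S = V·I* = 30.16 - j2.783 VA.
Step 7 — Real power: P = Re(S) = 30.16 W.
Step 8 — Reactive power: Q = Im(S) = -2.783 VAR.
Step 9 — Apparent power: |S| = 30.29 VA.
Step 10 — Power factor: PF = P/|S| = 0.9958 (leading).

(a) P = 30.16 W  (b) Q = -2.783 VAR  (c) S = 30.29 VA  (d) PF = 0.9958 (leading)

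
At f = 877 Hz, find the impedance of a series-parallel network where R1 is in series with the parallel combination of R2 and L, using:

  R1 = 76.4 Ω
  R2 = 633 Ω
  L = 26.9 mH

Step 1 — Angular frequency: ω = 2π·f = 2π·877 = 5510 rad/s.
Step 2 — Component impedances:
  R1: Z = R = 76.4 Ω
  R2: Z = R = 633 Ω
  L: Z = jωL = j·5510·0.0269 = 0 + j148.2 Ω
Step 3 — Parallel branch: R2 || L = 1/(1/R2 + 1/L) = 32.91 + j140.5 Ω.
Step 4 — Series with R1: Z_total = R1 + (R2 || L) = 109.3 + j140.5 Ω = 178∠52.1° Ω.

Z = 109.3 + j140.5 Ω = 178∠52.1° Ω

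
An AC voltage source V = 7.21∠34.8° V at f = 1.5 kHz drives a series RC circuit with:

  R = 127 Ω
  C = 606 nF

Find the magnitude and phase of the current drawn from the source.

Step 1 — Angular frequency: ω = 2π·f = 2π·1500 = 9425 rad/s.
Step 2 — Component impedances:
  R: Z = R = 127 Ω
  C: Z = 1/(jωC) = -j/(ω·C) = 0 - j175.1 Ω
Step 3 — Series combination: Z_total = R + C = 127 - j175.1 Ω = 216.3∠-54.0° Ω.
Step 4 — Source phasor: V = 7.21∠34.8° V = 5.92 + j4.115 V.
Step 5 — Ohm's law: I = V / Z_total = (5.92 + j4.115) / (127 - j175.1) = 0.0006721 + j0.03333 A.
Step 6 — Convert to polar: |I| = 0.03333 A, ∠I = 88.8°.

I = 0.03333∠88.8° A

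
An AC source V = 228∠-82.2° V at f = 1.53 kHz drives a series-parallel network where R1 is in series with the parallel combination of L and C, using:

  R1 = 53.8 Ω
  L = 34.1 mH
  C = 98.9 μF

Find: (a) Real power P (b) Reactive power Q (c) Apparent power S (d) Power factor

Step 1 — Angular frequency: ω = 2π·f = 2π·1530 = 9613 rad/s.
Step 2 — Component impedances:
  R1: Z = R = 53.8 Ω
  L: Z = jωL = j·9613·0.0341 = 0 + j327.8 Ω
  C: Z = 1/(jωC) = -j/(ω·C) = 0 - j1.052 Ω
Step 3 — Parallel branch: L || C = 1/(1/L + 1/C) = 0 - j1.055 Ω.
Step 4 — Series with R1: Z_total = R1 + (L || C) = 53.8 - j1.055 Ω = 53.81∠-1.1° Ω.
Step 5 — Source phasor: V = 228∠-82.2° V = 30.94 - j225.9 V.
Step 6 — Current: I = V / Z = 0.6572 - j4.186 A = 4.237∠-81.1° A.
Step 7 — Complex power: S = V·I* = 965.9 - j18.94 VA.
Step 8 — Real power: P = Re(S) = 965.9 W.
Step 9 — Reactive power: Q = Im(S) = -18.94 VAR.
Step 10 — Apparent power: |S| = 966.1 VA.
Step 11 — Power factor: PF = P/|S| = 0.9998 (leading).

(a) P = 965.9 W  (b) Q = -18.94 VAR  (c) S = 966.1 VA  (d) PF = 0.9998 (leading)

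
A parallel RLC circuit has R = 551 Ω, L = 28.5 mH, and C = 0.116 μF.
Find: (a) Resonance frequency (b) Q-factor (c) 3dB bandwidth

Step 1 — Resonance: ω₀ = 1/√(LC) = 1/√(0.0285·1.16e-07) = 1.739e+04 rad/s.
Step 2 — f₀ = ω₀/(2π) = 2768 Hz.
Step 3 — Parallel Q: Q = R/(ω₀L) = 551/(1.739e+04·0.0285) = 1.112.
Step 4 — Bandwidth: Δω = ω₀/Q = 1.565e+04 rad/s; BW = Δω/(2π) = 2490 Hz.

(a) f₀ = 2768 Hz  (b) Q = 1.112  (c) BW = 2490 Hz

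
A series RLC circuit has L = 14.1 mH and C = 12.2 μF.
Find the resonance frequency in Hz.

Step 1 — Resonance condition Im(Z)=0 gives ω₀ = 1/√(LC).
Step 2 — ω₀ = 1/√(0.0141·1.22e-05) = 2411 rad/s.
Step 3 — f₀ = ω₀/(2π) = 383.7 Hz.

f₀ = 383.7 Hz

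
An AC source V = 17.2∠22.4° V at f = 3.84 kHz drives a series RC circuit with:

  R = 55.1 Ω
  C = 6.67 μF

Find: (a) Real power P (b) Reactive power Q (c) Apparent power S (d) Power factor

Step 1 — Angular frequency: ω = 2π·f = 2π·3840 = 2.413e+04 rad/s.
Step 2 — Component impedances:
  R: Z = R = 55.1 Ω
  C: Z = 1/(jωC) = -j/(ω·C) = 0 - j6.214 Ω
Step 3 — Series combination: Z_total = R + C = 55.1 - j6.214 Ω = 55.45∠-6.4° Ω.
Step 4 — Source phasor: V = 17.2∠22.4° V = 15.9 + j6.554 V.
Step 5 — Current: I = V / Z = 0.2717 + j0.1496 A = 0.3102∠28.8° A.
Step 6 — Complex power: S = V·I* = 5.302 - j0.5979 VA.
Step 7 — Real power: P = Re(S) = 5.302 W.
Step 8 — Reactive power: Q = Im(S) = -0.5979 VAR.
Step 9 — Apparent power: |S| = 5.335 VA.
Step 10 — Power factor: PF = P/|S| = 0.9937 (leading).

(a) P = 5.302 W  (b) Q = -0.5979 VAR  (c) S = 5.335 VA  (d) PF = 0.9937 (leading)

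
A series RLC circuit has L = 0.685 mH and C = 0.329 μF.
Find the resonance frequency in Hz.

Step 1 — Resonance condition Im(Z)=0 gives ω₀ = 1/√(LC).
Step 2 — ω₀ = 1/√(0.000685·3.29e-07) = 6.661e+04 rad/s.
Step 3 — f₀ = ω₀/(2π) = 1.06e+04 Hz.

f₀ = 1.06e+04 Hz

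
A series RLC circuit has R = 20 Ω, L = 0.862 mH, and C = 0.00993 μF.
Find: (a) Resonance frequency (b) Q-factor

Step 1 — Resonance condition Im(Z)=0 gives ω₀ = 1/√(LC).
Step 2 — ω₀ = 1/√(0.000862·9.93e-09) = 3.418e+05 rad/s.
Step 3 — f₀ = ω₀/(2π) = 5.44e+04 Hz.
Step 4 — Series Q: Q = ω₀L/R = 3.418e+05·0.000862/20 = 14.73.

(a) f₀ = 5.44e+04 Hz  (b) Q = 14.73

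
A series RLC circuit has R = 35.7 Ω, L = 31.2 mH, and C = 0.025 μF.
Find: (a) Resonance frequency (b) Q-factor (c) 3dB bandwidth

Step 1 — Resonance: ω₀ = 1/√(LC) = 1/√(0.0312·2.5e-08) = 3.581e+04 rad/s.
Step 2 — f₀ = ω₀/(2π) = 5699 Hz.
Step 3 — Series Q: Q = ω₀L/R = 3.581e+04·0.0312/35.7 = 31.29.
Step 4 — Bandwidth: Δω = ω₀/Q = 1144 rad/s; BW = Δω/(2π) = 182.1 Hz.

(a) f₀ = 5699 Hz  (b) Q = 31.29  (c) BW = 182.1 Hz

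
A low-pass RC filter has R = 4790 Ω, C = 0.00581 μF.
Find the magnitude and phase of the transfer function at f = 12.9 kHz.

Step 1 — Angular frequency: ω = 2π·1.29e+04 = 8.105e+04 rad/s.
Step 2 — Transfer function: H(jω) = 1/(1 + jωRC).
Step 3 — Denominator: 1 + jωRC = 1 + j·8.105e+04·4790·5.81e-09 = 1 + j2.256.
Step 4 — H = 0.1643 - j0.3705.
Step 5 — Magnitude: |H| = 0.4053 (-7.8 dB); phase: φ = -66.1°.

|H| = 0.4053 (-7.8 dB), φ = -66.1°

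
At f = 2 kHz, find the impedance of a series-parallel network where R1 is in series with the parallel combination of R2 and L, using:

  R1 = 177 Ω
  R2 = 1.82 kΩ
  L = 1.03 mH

Step 1 — Angular frequency: ω = 2π·f = 2π·2000 = 1.257e+04 rad/s.
Step 2 — Component impedances:
  R1: Z = R = 177 Ω
  R2: Z = R = 1820 Ω
  L: Z = jωL = j·1.257e+04·0.00103 = 0 + j12.94 Ω
Step 3 — Parallel branch: R2 || L = 1/(1/R2 + 1/L) = 0.09205 + j12.94 Ω.
Step 4 — Series with R1: Z_total = R1 + (R2 || L) = 177.1 + j12.94 Ω = 177.6∠4.2° Ω.

Z = 177.1 + j12.94 Ω = 177.6∠4.2° Ω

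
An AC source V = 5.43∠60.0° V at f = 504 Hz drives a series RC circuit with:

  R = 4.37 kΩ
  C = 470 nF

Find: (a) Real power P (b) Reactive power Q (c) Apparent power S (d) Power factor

Step 1 — Angular frequency: ω = 2π·f = 2π·504 = 3167 rad/s.
Step 2 — Component impedances:
  R: Z = R = 4370 Ω
  C: Z = 1/(jωC) = -j/(ω·C) = 0 - j671.9 Ω
Step 3 — Series combination: Z_total = R + C = 4370 - j671.9 Ω = 4421∠-8.7° Ω.
Step 4 — Source phasor: V = 5.43∠60.0° V = 2.715 + j4.703 V.
Step 5 — Current: I = V / Z = 0.0004453 + j0.001145 A = 0.001228∠68.7° A.
Step 6 — Complex power: S = V·I* = 0.006591 - j0.001013 VA.
Step 7 — Real power: P = Re(S) = 0.006591 W.
Step 8 — Reactive power: Q = Im(S) = -0.001013 VAR.
Step 9 — Apparent power: |S| = 0.006669 VA.
Step 10 — Power factor: PF = P/|S| = 0.9884 (leading).

(a) P = 0.006591 W  (b) Q = -0.001013 VAR  (c) S = 0.006669 VA  (d) PF = 0.9884 (leading)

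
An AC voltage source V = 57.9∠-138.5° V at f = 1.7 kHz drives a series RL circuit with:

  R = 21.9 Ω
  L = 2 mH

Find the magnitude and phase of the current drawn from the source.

Step 1 — Angular frequency: ω = 2π·f = 2π·1700 = 1.068e+04 rad/s.
Step 2 — Component impedances:
  R: Z = R = 21.9 Ω
  L: Z = jωL = j·1.068e+04·0.002 = 0 + j21.36 Ω
Step 3 — Series combination: Z_total = R + L = 21.9 + j21.36 Ω = 30.59∠44.3° Ω.
Step 4 — Source phasor: V = 57.9∠-138.5° V = -43.36 - j38.37 V.
Step 5 — Ohm's law: I = V / Z_total = (-43.36 - j38.37) / (21.9 + j21.36) = -1.89 + j0.09207 A.
Step 6 — Convert to polar: |I| = 1.893 A, ∠I = 177.2°.

I = 1.893∠177.2° A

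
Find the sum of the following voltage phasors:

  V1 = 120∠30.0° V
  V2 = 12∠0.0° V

Step 1 — Convert each phasor to rectangular form:
  V1 = 120·(cos(30.0°) + j·sin(30.0°)) = 103.9 + j60 V
  V2 = 12·(cos(0.0°) + j·sin(0.0°)) = 12 V
Step 2 — Sum components: V_total = 115.9 + j60 V.
Step 3 — Convert to polar: |V_total| = 130.5 V, ∠V_total = 27.4°.

V_total = 130.5∠27.4° V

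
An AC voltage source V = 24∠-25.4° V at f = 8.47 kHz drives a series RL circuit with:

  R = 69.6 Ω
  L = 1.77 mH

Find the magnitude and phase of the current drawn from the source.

Step 1 — Angular frequency: ω = 2π·f = 2π·8470 = 5.322e+04 rad/s.
Step 2 — Component impedances:
  R: Z = R = 69.6 Ω
  L: Z = jωL = j·5.322e+04·0.00177 = 0 + j94.2 Ω
Step 3 — Series combination: Z_total = R + L = 69.6 + j94.2 Ω = 117.1∠53.5° Ω.
Step 4 — Source phasor: V = 24∠-25.4° V = 21.68 - j10.29 V.
Step 5 — Ohm's law: I = V / Z_total = (21.68 - j10.29) / (69.6 + j94.2) = 0.03931 - j0.2011 A.
Step 6 — Convert to polar: |I| = 0.2049 A, ∠I = -78.9°.

I = 0.2049∠-78.9° A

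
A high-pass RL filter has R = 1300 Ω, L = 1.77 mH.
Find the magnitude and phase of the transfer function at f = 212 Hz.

Step 1 — Angular frequency: ω = 2π·212 = 1332 rad/s.
Step 2 — Transfer function: H(jω) = jωL/(R + jωL).
Step 3 — Numerator jωL = j·2.358; denominator R + jωL = 1300 + j2.358.
Step 4 — H = 3.289e-06 + j0.001814.
Step 5 — Magnitude: |H| = 0.001814 (-54.8 dB); phase: φ = 89.9°.

|H| = 0.001814 (-54.8 dB), φ = 89.9°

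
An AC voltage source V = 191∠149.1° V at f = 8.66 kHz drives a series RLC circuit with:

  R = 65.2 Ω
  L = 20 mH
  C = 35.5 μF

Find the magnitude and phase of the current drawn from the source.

Step 1 — Angular frequency: ω = 2π·f = 2π·8660 = 5.441e+04 rad/s.
Step 2 — Component impedances:
  R: Z = R = 65.2 Ω
  L: Z = jωL = j·5.441e+04·0.02 = 0 + j1088 Ω
  C: Z = 1/(jωC) = -j/(ω·C) = 0 - j0.5177 Ω
Step 3 — Series combination: Z_total = R + L + C = 65.2 + j1088 Ω = 1090∠86.6° Ω.
Step 4 — Source phasor: V = 191∠149.1° V = -163.9 + j98.09 V.
Step 5 — Ohm's law: I = V / Z_total = (-163.9 + j98.09) / (65.2 + j1088) = 0.08085 + j0.1555 A.
Step 6 — Convert to polar: |I| = 0.1753 A, ∠I = 62.5°.

I = 0.1753∠62.5° A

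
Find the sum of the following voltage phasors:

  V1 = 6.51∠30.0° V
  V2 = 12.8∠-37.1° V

Step 1 — Convert each phasor to rectangular form:
  V1 = 6.51·(cos(30.0°) + j·sin(30.0°)) = 5.638 + j3.255 V
  V2 = 12.8·(cos(-37.1°) + j·sin(-37.1°)) = 10.21 - j7.721 V
Step 2 — Sum components: V_total = 15.85 - j4.466 V.
Step 3 — Convert to polar: |V_total| = 16.46 V, ∠V_total = -15.7°.

V_total = 16.46∠-15.7° V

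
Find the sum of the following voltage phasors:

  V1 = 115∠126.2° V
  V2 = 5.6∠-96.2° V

Step 1 — Convert each phasor to rectangular form:
  V1 = 115·(cos(126.2°) + j·sin(126.2°)) = -67.92 + j92.8 V
  V2 = 5.6·(cos(-96.2°) + j·sin(-96.2°)) = -0.6048 - j5.567 V
Step 2 — Sum components: V_total = -68.52 + j87.23 V.
Step 3 — Convert to polar: |V_total| = 110.9 V, ∠V_total = 128.2°.

V_total = 110.9∠128.2° V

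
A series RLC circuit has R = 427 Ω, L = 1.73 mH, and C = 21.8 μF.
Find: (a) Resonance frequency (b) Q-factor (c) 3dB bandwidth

Step 1 — Resonance: ω₀ = 1/√(LC) = 1/√(0.00173·2.18e-05) = 5149 rad/s.
Step 2 — f₀ = ω₀/(2π) = 819.5 Hz.
Step 3 — Series Q: Q = ω₀L/R = 5149·0.00173/427 = 0.02086.
Step 4 — Bandwidth: Δω = ω₀/Q = 2.468e+05 rad/s; BW = Δω/(2π) = 3.928e+04 Hz.

(a) f₀ = 819.5 Hz  (b) Q = 0.02086  (c) BW = 3.928e+04 Hz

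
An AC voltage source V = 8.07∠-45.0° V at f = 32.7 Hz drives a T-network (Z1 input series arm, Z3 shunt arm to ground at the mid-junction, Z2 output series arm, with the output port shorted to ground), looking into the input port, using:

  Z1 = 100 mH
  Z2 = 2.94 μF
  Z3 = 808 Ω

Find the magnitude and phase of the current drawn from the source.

Step 1 — Angular frequency: ω = 2π·f = 2π·32.7 = 205.5 rad/s.
Step 2 — Component impedances:
  Z1: Z = jωL = j·205.5·0.1 = 0 + j20.55 Ω
  Z2: Z = 1/(jωC) = -j/(ω·C) = 0 - j1655 Ω
  Z3: Z = R = 808 Ω
Step 3 — With the output port shorted to ground, the output series arm Z2 runs from the junction to ground; the shunt arm Z3 also runs from the junction to ground. They appear in parallel: Z3 || Z2 = 652.6 - j318.5 Ω.
Step 4 — Series with input arm Z1: Z_in = Z1 + (Z3 || Z2) = 652.6 - j297.9 Ω = 717.4∠-24.5° Ω.
Step 5 — Source phasor: V = 8.07∠-45.0° V = 5.706 - j5.706 V.
Step 6 — Ohm's law: I = V / Z_total = (5.706 - j5.706) / (652.6 - j297.9) = 0.01054 - j0.003932 A.
Step 7 — Convert to polar: |I| = 0.01125 A, ∠I = -20.5°.

I = 0.01125∠-20.5° A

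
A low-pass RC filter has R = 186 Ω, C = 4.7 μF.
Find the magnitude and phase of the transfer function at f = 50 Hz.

Step 1 — Angular frequency: ω = 2π·50 = 314.2 rad/s.
Step 2 — Transfer function: H(jω) = 1/(1 + jωRC).
Step 3 — Denominator: 1 + jωRC = 1 + j·314.2·186·4.7e-06 = 1 + j0.2746.
Step 4 — H = 0.9299 - j0.2554.
Step 5 — Magnitude: |H| = 0.9643 (-0.3 dB); phase: φ = -15.4°.

|H| = 0.9643 (-0.3 dB), φ = -15.4°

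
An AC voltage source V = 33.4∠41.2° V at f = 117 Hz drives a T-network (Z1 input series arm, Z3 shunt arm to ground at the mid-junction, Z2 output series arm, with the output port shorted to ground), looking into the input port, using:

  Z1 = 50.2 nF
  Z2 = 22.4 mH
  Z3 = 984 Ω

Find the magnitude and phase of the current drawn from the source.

Step 1 — Angular frequency: ω = 2π·f = 2π·117 = 735.1 rad/s.
Step 2 — Component impedances:
  Z1: Z = 1/(jωC) = -j/(ω·C) = 0 - j2.71e+04 Ω
  Z2: Z = jωL = j·735.1·0.0224 = 0 + j16.47 Ω
  Z3: Z = R = 984 Ω
Step 3 — With the output port shorted to ground, the output series arm Z2 runs from the junction to ground; the shunt arm Z3 also runs from the junction to ground. They appear in parallel: Z3 || Z2 = 0.2755 + j16.46 Ω.
Step 4 — Series with input arm Z1: Z_in = Z1 + (Z3 || Z2) = 0.2755 - j2.708e+04 Ω = 2.708e+04∠-90.0° Ω.
Step 5 — Source phasor: V = 33.4∠41.2° V = 25.13 + j22 V.
Step 6 — Ohm's law: I = V / Z_total = (25.13 + j22) / (0.2755 - j2.708e+04) = -0.0008124 + j0.000928 A.
Step 7 — Convert to polar: |I| = 0.001233 A, ∠I = 131.2°.

I = 0.001233∠131.2° A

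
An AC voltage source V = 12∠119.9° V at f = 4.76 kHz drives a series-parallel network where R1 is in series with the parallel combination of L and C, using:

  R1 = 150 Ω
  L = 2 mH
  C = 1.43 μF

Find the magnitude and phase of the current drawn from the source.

Step 1 — Angular frequency: ω = 2π·f = 2π·4760 = 2.991e+04 rad/s.
Step 2 — Component impedances:
  R1: Z = R = 150 Ω
  L: Z = jωL = j·2.991e+04·0.002 = 0 + j59.82 Ω
  C: Z = 1/(jωC) = -j/(ω·C) = 0 - j23.38 Ω
Step 3 — Parallel branch: L || C = 1/(1/L + 1/C) = 0 - j38.39 Ω.
Step 4 — Series with R1: Z_total = R1 + (L || C) = 150 - j38.39 Ω = 154.8∠-14.4° Ω.
Step 5 — Source phasor: V = 12∠119.9° V = -5.982 + j10.4 V.
Step 6 — Ohm's law: I = V / Z_total = (-5.982 + j10.4) / (150 - j38.39) = -0.05408 + j0.05551 A.
Step 7 — Convert to polar: |I| = 0.0775 A, ∠I = 134.3°.

I = 0.0775∠134.3° A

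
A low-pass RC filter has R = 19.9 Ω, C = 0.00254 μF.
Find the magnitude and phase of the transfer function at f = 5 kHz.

Step 1 — Angular frequency: ω = 2π·5000 = 3.142e+04 rad/s.
Step 2 — Transfer function: H(jω) = 1/(1 + jωRC).
Step 3 — Denominator: 1 + jωRC = 1 + j·3.142e+04·19.9·2.54e-09 = 1 + j0.001588.
Step 4 — H = 1 - j0.001588.
Step 5 — Magnitude: |H| = 1 (-0.0 dB); phase: φ = -0.1°.

|H| = 1 (-0.0 dB), φ = -0.1°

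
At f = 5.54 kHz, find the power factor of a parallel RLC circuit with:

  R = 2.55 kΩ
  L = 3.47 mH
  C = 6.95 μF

Step 1 — Angular frequency: ω = 2π·f = 2π·5540 = 3.481e+04 rad/s.
Step 2 — Component impedances:
  R: Z = R = 2550 Ω
  L: Z = jωL = j·3.481e+04·0.00347 = 0 + j120.8 Ω
  C: Z = 1/(jωC) = -j/(ω·C) = 0 - j4.134 Ω
Step 3 — Parallel combination: 1/Z_total = 1/R + 1/L + 1/C; Z_total = 0.007184 - j4.28 Ω = 4.28∠-89.9° Ω.
Step 4 — Power factor: PF = cos(φ) = Re(Z)/|Z| = 0.0071838/4.28 = 0.001678.
Step 5 — Type: Im(Z) = -4.28 ⇒ leading (phase φ = -89.9°).

PF = 0.001678 (leading, φ = -89.9°)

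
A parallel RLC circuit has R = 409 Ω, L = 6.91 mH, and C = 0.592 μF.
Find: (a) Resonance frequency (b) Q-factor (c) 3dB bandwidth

Step 1 — Resonance: ω₀ = 1/√(LC) = 1/√(0.00691·5.92e-07) = 1.564e+04 rad/s.
Step 2 — f₀ = ω₀/(2π) = 2488 Hz.
Step 3 — Parallel Q: Q = R/(ω₀L) = 409/(1.564e+04·0.00691) = 3.786.
Step 4 — Bandwidth: Δω = ω₀/Q = 4130 rad/s; BW = Δω/(2π) = 657.3 Hz.

(a) f₀ = 2488 Hz  (b) Q = 3.786  (c) BW = 657.3 Hz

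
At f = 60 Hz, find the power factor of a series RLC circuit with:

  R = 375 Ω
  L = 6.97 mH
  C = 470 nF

Step 1 — Angular frequency: ω = 2π·f = 2π·60 = 377 rad/s.
Step 2 — Component impedances:
  R: Z = R = 375 Ω
  L: Z = jωL = j·377·0.00697 = 0 + j2.628 Ω
  C: Z = 1/(jωC) = -j/(ω·C) = 0 - j5644 Ω
Step 3 — Series combination: Z_total = R + L + C = 375 - j5641 Ω = 5654∠-86.2° Ω.
Step 4 — Power factor: PF = cos(φ) = Re(Z)/|Z| = 375/5653.6 = 0.06633.
Step 5 — Type: Im(Z) = -5641 ⇒ leading (phase φ = -86.2°).

PF = 0.06633 (leading, φ = -86.2°)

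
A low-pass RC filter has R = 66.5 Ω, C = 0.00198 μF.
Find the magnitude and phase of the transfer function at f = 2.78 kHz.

Step 1 — Angular frequency: ω = 2π·2780 = 1.747e+04 rad/s.
Step 2 — Transfer function: H(jω) = 1/(1 + jωRC).
Step 3 — Denominator: 1 + jωRC = 1 + j·1.747e+04·66.5·1.98e-09 = 1 + j0.0023.
Step 4 — H = 1 - j0.0023.
Step 5 — Magnitude: |H| = 1 (-0.0 dB); phase: φ = -0.1°.

|H| = 1 (-0.0 dB), φ = -0.1°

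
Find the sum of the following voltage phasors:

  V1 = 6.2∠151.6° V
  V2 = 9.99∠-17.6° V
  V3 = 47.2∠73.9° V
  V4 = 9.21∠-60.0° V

Step 1 — Convert each phasor to rectangular form:
  V1 = 6.2·(cos(151.6°) + j·sin(151.6°)) = -5.454 + j2.949 V
  V2 = 9.99·(cos(-17.6°) + j·sin(-17.6°)) = 9.522 - j3.021 V
  V3 = 47.2·(cos(73.9°) + j·sin(73.9°)) = 13.09 + j45.35 V
  V4 = 9.21·(cos(-60.0°) + j·sin(-60.0°)) = 4.605 - j7.976 V
Step 2 — Sum components: V_total = 21.76 + j37.3 V.
Step 3 — Convert to polar: |V_total| = 43.19 V, ∠V_total = 59.7°.

V_total = 43.19∠59.7° V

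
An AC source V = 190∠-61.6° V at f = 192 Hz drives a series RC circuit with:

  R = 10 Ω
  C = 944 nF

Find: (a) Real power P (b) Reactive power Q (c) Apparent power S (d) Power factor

Step 1 — Angular frequency: ω = 2π·f = 2π·192 = 1206 rad/s.
Step 2 — Component impedances:
  R: Z = R = 10 Ω
  C: Z = 1/(jωC) = -j/(ω·C) = 0 - j878.1 Ω
Step 3 — Series combination: Z_total = R + C = 10 - j878.1 Ω = 878.2∠-89.3° Ω.
Step 4 — Source phasor: V = 190∠-61.6° V = 90.37 - j167.1 V.
Step 5 — Current: I = V / Z = 0.1915 + j0.1007 A = 0.2164∠27.7° A.
Step 6 — Complex power: S = V·I* = 0.4681 - j41.11 VA.
Step 7 — Real power: P = Re(S) = 0.4681 W.
Step 8 — Reactive power: Q = Im(S) = -41.11 VAR.
Step 9 — Apparent power: |S| = 41.11 VA.
Step 10 — Power factor: PF = P/|S| = 0.01139 (leading).

(a) P = 0.4681 W  (b) Q = -41.11 VAR  (c) S = 41.11 VA  (d) PF = 0.01139 (leading)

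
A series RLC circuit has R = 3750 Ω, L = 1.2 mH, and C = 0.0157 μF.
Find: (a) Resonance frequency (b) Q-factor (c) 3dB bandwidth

Step 1 — Resonance: ω₀ = 1/√(LC) = 1/√(0.0012·1.57e-08) = 2.304e+05 rad/s.
Step 2 — f₀ = ω₀/(2π) = 3.667e+04 Hz.
Step 3 — Series Q: Q = ω₀L/R = 2.304e+05·0.0012/3750 = 0.07372.
Step 4 — Bandwidth: Δω = ω₀/Q = 3.125e+06 rad/s; BW = Δω/(2π) = 4.974e+05 Hz.

(a) f₀ = 3.667e+04 Hz  (b) Q = 0.07372  (c) BW = 4.974e+05 Hz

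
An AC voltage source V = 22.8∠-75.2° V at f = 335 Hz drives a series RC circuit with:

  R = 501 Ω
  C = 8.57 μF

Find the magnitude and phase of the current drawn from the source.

Step 1 — Angular frequency: ω = 2π·f = 2π·335 = 2105 rad/s.
Step 2 — Component impedances:
  R: Z = R = 501 Ω
  C: Z = 1/(jωC) = -j/(ω·C) = 0 - j55.44 Ω
Step 3 — Series combination: Z_total = R + C = 501 - j55.44 Ω = 504.1∠-6.3° Ω.
Step 4 — Source phasor: V = 22.8∠-75.2° V = 5.824 - j22.04 V.
Step 5 — Ohm's law: I = V / Z_total = (5.824 - j22.04) / (501 - j55.44) = 0.01629 - j0.0422 A.
Step 6 — Convert to polar: |I| = 0.04523 A, ∠I = -68.9°.

I = 0.04523∠-68.9° A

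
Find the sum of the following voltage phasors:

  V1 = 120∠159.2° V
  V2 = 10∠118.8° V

Step 1 — Convert each phasor to rectangular form:
  V1 = 120·(cos(159.2°) + j·sin(159.2°)) = -112.2 + j42.61 V
  V2 = 10·(cos(118.8°) + j·sin(118.8°)) = -4.818 + j8.763 V
Step 2 — Sum components: V_total = -117 + j51.38 V.
Step 3 — Convert to polar: |V_total| = 127.8 V, ∠V_total = 156.3°.

V_total = 127.8∠156.3° V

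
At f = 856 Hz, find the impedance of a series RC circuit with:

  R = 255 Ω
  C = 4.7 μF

Step 1 — Angular frequency: ω = 2π·f = 2π·856 = 5378 rad/s.
Step 2 — Component impedances:
  R: Z = R = 255 Ω
  C: Z = 1/(jωC) = -j/(ω·C) = 0 - j39.56 Ω
Step 3 — Series combination: Z_total = R + C = 255 - j39.56 Ω = 258.1∠-8.8° Ω.

Z = 255 - j39.56 Ω = 258.1∠-8.8° Ω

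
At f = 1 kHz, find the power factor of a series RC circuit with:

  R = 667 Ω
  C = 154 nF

Step 1 — Angular frequency: ω = 2π·f = 2π·1000 = 6283 rad/s.
Step 2 — Component impedances:
  R: Z = R = 667 Ω
  C: Z = 1/(jωC) = -j/(ω·C) = 0 - j1033 Ω
Step 3 — Series combination: Z_total = R + C = 667 - j1033 Ω = 1230∠-57.2° Ω.
Step 4 — Power factor: PF = cos(φ) = Re(Z)/|Z| = 667/1230 = 0.5423.
Step 5 — Type: Im(Z) = -1033 ⇒ leading (phase φ = -57.2°).

PF = 0.5423 (leading, φ = -57.2°)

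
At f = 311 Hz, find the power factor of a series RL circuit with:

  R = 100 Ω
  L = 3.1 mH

Step 1 — Angular frequency: ω = 2π·f = 2π·311 = 1954 rad/s.
Step 2 — Component impedances:
  R: Z = R = 100 Ω
  L: Z = jωL = j·1954·0.0031 = 0 + j6.058 Ω
Step 3 — Series combination: Z_total = R + L = 100 + j6.058 Ω = 100.2∠3.5° Ω.
Step 4 — Power factor: PF = cos(φ) = Re(Z)/|Z| = 100/100.18 = 0.9982.
Step 5 — Type: Im(Z) = 6.058 ⇒ lagging (phase φ = 3.5°).

PF = 0.9982 (lagging, φ = 3.5°)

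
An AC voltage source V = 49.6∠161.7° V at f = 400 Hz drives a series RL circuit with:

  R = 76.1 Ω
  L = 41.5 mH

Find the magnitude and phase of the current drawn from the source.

Step 1 — Angular frequency: ω = 2π·f = 2π·400 = 2513 rad/s.
Step 2 — Component impedances:
  R: Z = R = 76.1 Ω
  L: Z = jωL = j·2513·0.0415 = 0 + j104.3 Ω
Step 3 — Series combination: Z_total = R + L = 76.1 + j104.3 Ω = 129.1∠53.9° Ω.
Step 4 — Source phasor: V = 49.6∠161.7° V = -47.09 + j15.57 V.
Step 5 — Ohm's law: I = V / Z_total = (-47.09 + j15.57) / (76.1 + j104.3) = -0.1175 + j0.3657 A.
Step 6 — Convert to polar: |I| = 0.3842 A, ∠I = 107.8°.

I = 0.3842∠107.8° A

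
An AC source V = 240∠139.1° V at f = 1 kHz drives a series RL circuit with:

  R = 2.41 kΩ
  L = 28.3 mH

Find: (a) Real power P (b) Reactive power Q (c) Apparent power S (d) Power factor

Step 1 — Angular frequency: ω = 2π·f = 2π·1000 = 6283 rad/s.
Step 2 — Component impedances:
  R: Z = R = 2410 Ω
  L: Z = jωL = j·6283·0.0283 = 0 + j177.8 Ω
Step 3 — Series combination: Z_total = R + L = 2410 + j177.8 Ω = 2417∠4.2° Ω.
Step 4 — Source phasor: V = 240∠139.1° V = -181.4 + j157.1 V.
Step 5 — Current: I = V / Z = -0.07008 + j0.07037 A = 0.09932∠134.9° A.
Step 6 — Complex power: S = V·I* = 23.77 + j1.754 VA.
Step 7 — Real power: P = Re(S) = 23.77 W.
Step 8 — Reactive power: Q = Im(S) = 1.754 VAR.
Step 9 — Apparent power: |S| = 23.84 VA.
Step 10 — Power factor: PF = P/|S| = 0.9973 (lagging).

(a) P = 23.77 W  (b) Q = 1.754 VAR  (c) S = 23.84 VA  (d) PF = 0.9973 (lagging)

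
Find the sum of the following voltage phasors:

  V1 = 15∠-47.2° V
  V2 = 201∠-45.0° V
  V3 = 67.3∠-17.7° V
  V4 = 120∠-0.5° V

Step 1 — Convert each phasor to rectangular form:
  V1 = 15·(cos(-47.2°) + j·sin(-47.2°)) = 10.19 - j11.01 V
  V2 = 201·(cos(-45.0°) + j·sin(-45.0°)) = 142.1 - j142.1 V
  V3 = 67.3·(cos(-17.7°) + j·sin(-17.7°)) = 64.11 - j20.46 V
  V4 = 120·(cos(-0.5°) + j·sin(-0.5°)) = 120 - j1.047 V
Step 2 — Sum components: V_total = 336.4 - j174.6 V.
Step 3 — Convert to polar: |V_total| = 379.1 V, ∠V_total = -27.4°.

V_total = 379.1∠-27.4° V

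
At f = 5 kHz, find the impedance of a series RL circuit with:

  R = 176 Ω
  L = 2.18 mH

Step 1 — Angular frequency: ω = 2π·f = 2π·5000 = 3.142e+04 rad/s.
Step 2 — Component impedances:
  R: Z = R = 176 Ω
  L: Z = jωL = j·3.142e+04·0.00218 = 0 + j68.49 Ω
Step 3 — Series combination: Z_total = R + L = 176 + j68.49 Ω = 188.9∠21.3° Ω.

Z = 176 + j68.49 Ω = 188.9∠21.3° Ω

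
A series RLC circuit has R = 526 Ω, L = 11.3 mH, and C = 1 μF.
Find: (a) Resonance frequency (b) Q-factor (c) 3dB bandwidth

Step 1 — Resonance: ω₀ = 1/√(LC) = 1/√(0.0113·1e-06) = 9407 rad/s.
Step 2 — f₀ = ω₀/(2π) = 1497 Hz.
Step 3 — Series Q: Q = ω₀L/R = 9407·0.0113/526 = 0.2021.
Step 4 — Bandwidth: Δω = ω₀/Q = 4.655e+04 rad/s; BW = Δω/(2π) = 7408 Hz.

(a) f₀ = 1497 Hz  (b) Q = 0.2021  (c) BW = 7408 Hz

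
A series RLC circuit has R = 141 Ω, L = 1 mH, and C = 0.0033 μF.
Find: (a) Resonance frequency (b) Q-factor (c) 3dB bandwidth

Step 1 — Resonance: ω₀ = 1/√(LC) = 1/√(0.001·3.3e-09) = 5.505e+05 rad/s.
Step 2 — f₀ = ω₀/(2π) = 8.761e+04 Hz.
Step 3 — Series Q: Q = ω₀L/R = 5.505e+05·0.001/141 = 3.904.
Step 4 — Bandwidth: Δω = ω₀/Q = 1.41e+05 rad/s; BW = Δω/(2π) = 2.244e+04 Hz.

(a) f₀ = 8.761e+04 Hz  (b) Q = 3.904  (c) BW = 2.244e+04 Hz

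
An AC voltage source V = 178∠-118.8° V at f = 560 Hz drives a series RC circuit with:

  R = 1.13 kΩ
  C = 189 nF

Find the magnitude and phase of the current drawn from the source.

Step 1 — Angular frequency: ω = 2π·f = 2π·560 = 3519 rad/s.
Step 2 — Component impedances:
  R: Z = R = 1130 Ω
  C: Z = 1/(jωC) = -j/(ω·C) = 0 - j1504 Ω
Step 3 — Series combination: Z_total = R + C = 1130 - j1504 Ω = 1881∠-53.1° Ω.
Step 4 — Source phasor: V = 178∠-118.8° V = -85.75 - j156 V.
Step 5 — Ohm's law: I = V / Z_total = (-85.75 - j156) / (1130 - j1504) = 0.03891 - j0.08626 A.
Step 6 — Convert to polar: |I| = 0.09463 A, ∠I = -65.7°.

I = 0.09463∠-65.7° A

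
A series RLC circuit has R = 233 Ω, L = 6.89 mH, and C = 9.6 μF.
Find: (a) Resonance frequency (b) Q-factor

Step 1 — Resonance condition Im(Z)=0 gives ω₀ = 1/√(LC).
Step 2 — ω₀ = 1/√(0.00689·9.6e-06) = 3888 rad/s.
Step 3 — f₀ = ω₀/(2π) = 618.8 Hz.
Step 4 — Series Q: Q = ω₀L/R = 3888·0.00689/233 = 0.115.

(a) f₀ = 618.8 Hz  (b) Q = 0.115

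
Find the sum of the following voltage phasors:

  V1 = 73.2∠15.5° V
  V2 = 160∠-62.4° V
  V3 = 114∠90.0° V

Step 1 — Convert each phasor to rectangular form:
  V1 = 73.2·(cos(15.5°) + j·sin(15.5°)) = 70.54 + j19.56 V
  V2 = 160·(cos(-62.4°) + j·sin(-62.4°)) = 74.13 - j141.8 V
  V3 = 114·(cos(90.0°) + j·sin(90.0°)) = 0 + j114 V
Step 2 — Sum components: V_total = 144.7 - j8.231 V.
Step 3 — Convert to polar: |V_total| = 144.9 V, ∠V_total = -3.3°.

V_total = 144.9∠-3.3° V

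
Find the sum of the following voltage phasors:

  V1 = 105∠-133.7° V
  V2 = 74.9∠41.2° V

Step 1 — Convert each phasor to rectangular form:
  V1 = 105·(cos(-133.7°) + j·sin(-133.7°)) = -72.54 - j75.91 V
  V2 = 74.9·(cos(41.2°) + j·sin(41.2°)) = 56.36 + j49.34 V
Step 2 — Sum components: V_total = -16.19 - j26.58 V.
Step 3 — Convert to polar: |V_total| = 31.12 V, ∠V_total = -121.3°.

V_total = 31.12∠-121.3° V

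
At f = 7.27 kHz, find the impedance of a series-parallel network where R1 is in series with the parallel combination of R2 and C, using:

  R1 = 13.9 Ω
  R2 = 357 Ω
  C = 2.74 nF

Step 1 — Angular frequency: ω = 2π·f = 2π·7270 = 4.568e+04 rad/s.
Step 2 — Component impedances:
  R1: Z = R = 13.9 Ω
  R2: Z = R = 357 Ω
  C: Z = 1/(jωC) = -j/(ω·C) = 0 - j7990 Ω
Step 3 — Parallel branch: R2 || C = 1/(1/R2 + 1/C) = 356.3 - j15.92 Ω.
Step 4 — Series with R1: Z_total = R1 + (R2 || C) = 370.2 - j15.92 Ω = 370.5∠-2.5° Ω.

Z = 370.2 - j15.92 Ω = 370.5∠-2.5° Ω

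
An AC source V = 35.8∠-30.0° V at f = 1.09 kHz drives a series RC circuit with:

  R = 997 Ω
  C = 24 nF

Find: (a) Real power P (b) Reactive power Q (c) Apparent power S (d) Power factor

Step 1 — Angular frequency: ω = 2π·f = 2π·1090 = 6849 rad/s.
Step 2 — Component impedances:
  R: Z = R = 997 Ω
  C: Z = 1/(jωC) = -j/(ω·C) = 0 - j6084 Ω
Step 3 — Series combination: Z_total = R + C = 997 - j6084 Ω = 6165∠-80.7° Ω.
Step 4 — Source phasor: V = 35.8∠-30.0° V = 31 - j17.9 V.
Step 5 — Current: I = V / Z = 0.003679 + j0.004493 A = 0.005807∠50.7° A.
Step 6 — Complex power: S = V·I* = 0.03362 - j0.2052 VA.
Step 7 — Real power: P = Re(S) = 0.03362 W.
Step 8 — Reactive power: Q = Im(S) = -0.2052 VAR.
Step 9 — Apparent power: |S| = 0.2079 VA.
Step 10 — Power factor: PF = P/|S| = 0.1617 (leading).

(a) P = 0.03362 W  (b) Q = -0.2052 VAR  (c) S = 0.2079 VA  (d) PF = 0.1617 (leading)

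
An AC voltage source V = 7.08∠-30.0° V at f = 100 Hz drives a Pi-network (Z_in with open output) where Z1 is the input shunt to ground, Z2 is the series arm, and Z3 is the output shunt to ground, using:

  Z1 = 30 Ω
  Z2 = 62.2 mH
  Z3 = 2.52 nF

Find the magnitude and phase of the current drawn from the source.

Step 1 — Angular frequency: ω = 2π·f = 2π·100 = 628.3 rad/s.
Step 2 — Component impedances:
  Z1: Z = R = 30 Ω
  Z2: Z = jωL = j·628.3·0.0622 = 0 + j39.08 Ω
  Z3: Z = 1/(jωC) = -j/(ω·C) = 0 - j6.316e+05 Ω
Step 3 — With open output, the series arm Z2 and the output shunt Z3 appear in series to ground: Z2 + Z3 = 0 - j6.315e+05 Ω.
Step 4 — Parallel with input shunt Z1: Z_in = Z1 || (Z2 + Z3) = 30 - j0.001425 Ω = 30∠-0.0° Ω.
Step 5 — Source phasor: V = 7.08∠-30.0° V = 6.131 - j3.54 V.
Step 6 — Ohm's law: I = V / Z_total = (6.131 - j3.54) / (30 - j0.001425) = 0.2044 - j0.118 A.
Step 7 — Convert to polar: |I| = 0.236 A, ∠I = -30.0°.

I = 0.236∠-30.0° A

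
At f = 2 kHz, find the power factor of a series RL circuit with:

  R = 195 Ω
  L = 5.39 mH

Step 1 — Angular frequency: ω = 2π·f = 2π·2000 = 1.257e+04 rad/s.
Step 2 — Component impedances:
  R: Z = R = 195 Ω
  L: Z = jωL = j·1.257e+04·0.00539 = 0 + j67.73 Ω
Step 3 — Series combination: Z_total = R + L = 195 + j67.73 Ω = 206.4∠19.2° Ω.
Step 4 — Power factor: PF = cos(φ) = Re(Z)/|Z| = 195/206.43 = 0.9446.
Step 5 — Type: Im(Z) = 67.73 ⇒ lagging (phase φ = 19.2°).

PF = 0.9446 (lagging, φ = 19.2°)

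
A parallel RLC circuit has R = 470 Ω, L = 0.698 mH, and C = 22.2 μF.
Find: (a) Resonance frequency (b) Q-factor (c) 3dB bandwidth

Step 1 — Resonance: ω₀ = 1/√(LC) = 1/√(0.000698·2.22e-05) = 8033 rad/s.
Step 2 — f₀ = ω₀/(2π) = 1279 Hz.
Step 3 — Parallel Q: Q = R/(ω₀L) = 470/(8033·0.000698) = 83.82.
Step 4 — Bandwidth: Δω = ω₀/Q = 95.84 rad/s; BW = Δω/(2π) = 15.25 Hz.

(a) f₀ = 1279 Hz  (b) Q = 83.82  (c) BW = 15.25 Hz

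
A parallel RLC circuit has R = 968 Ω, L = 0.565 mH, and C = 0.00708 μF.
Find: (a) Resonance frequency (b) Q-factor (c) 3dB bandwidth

Step 1 — Resonance: ω₀ = 1/√(LC) = 1/√(0.000565·7.08e-09) = 5e+05 rad/s.
Step 2 — f₀ = ω₀/(2π) = 7.958e+04 Hz.
Step 3 — Parallel Q: Q = R/(ω₀L) = 968/(5e+05·0.000565) = 3.427.
Step 4 — Bandwidth: Δω = ω₀/Q = 1.459e+05 rad/s; BW = Δω/(2π) = 2.322e+04 Hz.

(a) f₀ = 7.958e+04 Hz  (b) Q = 3.427  (c) BW = 2.322e+04 Hz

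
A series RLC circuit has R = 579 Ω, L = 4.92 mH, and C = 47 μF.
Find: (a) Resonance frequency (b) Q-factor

Step 1 — Resonance condition Im(Z)=0 gives ω₀ = 1/√(LC).
Step 2 — ω₀ = 1/√(0.00492·4.7e-05) = 2080 rad/s.
Step 3 — f₀ = ω₀/(2π) = 331 Hz.
Step 4 — Series Q: Q = ω₀L/R = 2080·0.00492/579 = 0.01767.

(a) f₀ = 331 Hz  (b) Q = 0.01767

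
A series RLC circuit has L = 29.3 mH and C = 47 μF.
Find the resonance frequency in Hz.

Step 1 — Resonance condition Im(Z)=0 gives ω₀ = 1/√(LC).
Step 2 — ω₀ = 1/√(0.0293·4.7e-05) = 852.2 rad/s.
Step 3 — f₀ = ω₀/(2π) = 135.6 Hz.

f₀ = 135.6 Hz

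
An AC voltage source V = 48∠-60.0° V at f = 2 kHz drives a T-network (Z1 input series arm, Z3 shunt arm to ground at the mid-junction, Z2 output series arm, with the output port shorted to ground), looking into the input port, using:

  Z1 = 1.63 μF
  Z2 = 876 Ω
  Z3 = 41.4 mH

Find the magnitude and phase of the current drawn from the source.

Step 1 — Angular frequency: ω = 2π·f = 2π·2000 = 1.257e+04 rad/s.
Step 2 — Component impedances:
  Z1: Z = 1/(jωC) = -j/(ω·C) = 0 - j48.82 Ω
  Z2: Z = R = 876 Ω
  Z3: Z = jωL = j·1.257e+04·0.0414 = 0 + j520.2 Ω
Step 3 — With the output port shorted to ground, the output series arm Z2 runs from the junction to ground; the shunt arm Z3 also runs from the junction to ground. They appear in parallel: Z3 || Z2 = 228.4 + j384.6 Ω.
Step 4 — Series with input arm Z1: Z_in = Z1 + (Z3 || Z2) = 228.4 + j335.8 Ω = 406.1∠55.8° Ω.
Step 5 — Source phasor: V = 48∠-60.0° V = 24 - j41.57 V.
Step 6 — Ohm's law: I = V / Z_total = (24 - j41.57) / (228.4 + j335.8) = -0.0514 - j0.1064 A.
Step 7 — Convert to polar: |I| = 0.1182 A, ∠I = -115.8°.

I = 0.1182∠-115.8° A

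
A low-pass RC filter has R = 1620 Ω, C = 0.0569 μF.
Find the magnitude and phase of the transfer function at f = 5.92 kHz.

Step 1 — Angular frequency: ω = 2π·5920 = 3.72e+04 rad/s.
Step 2 — Transfer function: H(jω) = 1/(1 + jωRC).
Step 3 — Denominator: 1 + jωRC = 1 + j·3.72e+04·1620·5.69e-08 = 1 + j3.429.
Step 4 — H = 0.07839 - j0.2688.
Step 5 — Magnitude: |H| = 0.28 (-11.1 dB); phase: φ = -73.7°.

|H| = 0.28 (-11.1 dB), φ = -73.7°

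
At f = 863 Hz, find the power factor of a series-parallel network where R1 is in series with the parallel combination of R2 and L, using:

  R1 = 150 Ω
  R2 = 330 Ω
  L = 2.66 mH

Step 1 — Angular frequency: ω = 2π·f = 2π·863 = 5422 rad/s.
Step 2 — Component impedances:
  R1: Z = R = 150 Ω
  R2: Z = R = 330 Ω
  L: Z = jωL = j·5422·0.00266 = 0 + j14.42 Ω
Step 3 — Parallel branch: R2 || L = 1/(1/R2 + 1/L) = 0.6292 + j14.4 Ω.
Step 4 — Series with R1: Z_total = R1 + (R2 || L) = 150.6 + j14.4 Ω = 151.3∠5.5° Ω.
Step 5 — Power factor: PF = cos(φ) = Re(Z)/|Z| = 150.629/151.316 = 0.9955.
Step 6 — Type: Im(Z) = 14.4 ⇒ lagging (phase φ = 5.5°).

PF = 0.9955 (lagging, φ = 5.5°)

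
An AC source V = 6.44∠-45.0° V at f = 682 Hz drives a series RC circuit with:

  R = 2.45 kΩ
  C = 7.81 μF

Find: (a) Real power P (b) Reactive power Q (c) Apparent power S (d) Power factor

Step 1 — Angular frequency: ω = 2π·f = 2π·682 = 4285 rad/s.
Step 2 — Component impedances:
  R: Z = R = 2450 Ω
  C: Z = 1/(jωC) = -j/(ω·C) = 0 - j29.88 Ω
Step 3 — Series combination: Z_total = R + C = 2450 - j29.88 Ω = 2450∠-0.7° Ω.
Step 4 — Source phasor: V = 6.44∠-45.0° V = 4.554 - j4.554 V.
Step 5 — Current: I = V / Z = 0.001881 - j0.001836 A = 0.002628∠-44.3° A.
Step 6 — Complex power: S = V·I* = 0.01693 - j0.0002064 VA.
Step 7 — Real power: P = Re(S) = 0.01693 W.
Step 8 — Reactive power: Q = Im(S) = -0.0002064 VAR.
Step 9 — Apparent power: |S| = 0.01693 VA.
Step 10 — Power factor: PF = P/|S| = 0.9999 (leading).

(a) P = 0.01693 W  (b) Q = -0.0002064 VAR  (c) S = 0.01693 VA  (d) PF = 0.9999 (leading)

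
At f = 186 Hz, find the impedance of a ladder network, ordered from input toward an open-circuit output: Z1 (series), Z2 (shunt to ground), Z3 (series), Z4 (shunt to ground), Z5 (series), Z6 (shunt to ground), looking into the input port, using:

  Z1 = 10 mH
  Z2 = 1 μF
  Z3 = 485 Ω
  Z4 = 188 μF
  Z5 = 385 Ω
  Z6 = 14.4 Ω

Step 1 — Angular frequency: ω = 2π·f = 2π·186 = 1169 rad/s.
Step 2 — Component impedances:
  Z1: Z = jωL = j·1169·0.01 = 0 + j11.69 Ω
  Z2: Z = 1/(jωC) = -j/(ω·C) = 0 - j855.7 Ω
  Z3: Z = R = 485 Ω
  Z4: Z = 1/(jωC) = -j/(ω·C) = 0 - j4.551 Ω
  Z5: Z = R = 385 Ω
  Z6: Z = R = 14.4 Ω
Step 3 — Ladder network (open output): work backward from the far end, alternating series and parallel combinations. Z_in = 364.2 - j198.2 Ω = 414.6∠-28.6° Ω.

Z = 364.2 - j198.2 Ω = 414.6∠-28.6° Ω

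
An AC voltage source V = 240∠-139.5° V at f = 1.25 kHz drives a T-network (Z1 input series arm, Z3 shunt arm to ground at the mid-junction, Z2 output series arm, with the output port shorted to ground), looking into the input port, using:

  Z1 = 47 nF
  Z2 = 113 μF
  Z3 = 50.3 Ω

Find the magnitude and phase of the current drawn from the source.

Step 1 — Angular frequency: ω = 2π·f = 2π·1250 = 7854 rad/s.
Step 2 — Component impedances:
  Z1: Z = 1/(jωC) = -j/(ω·C) = 0 - j2709 Ω
  Z2: Z = 1/(jωC) = -j/(ω·C) = 0 - j1.127 Ω
  Z3: Z = R = 50.3 Ω
Step 3 — With the output port shorted to ground, the output series arm Z2 runs from the junction to ground; the shunt arm Z3 also runs from the junction to ground. They appear in parallel: Z3 || Z2 = 0.02523 - j1.126 Ω.
Step 4 — Series with input arm Z1: Z_in = Z1 + (Z3 || Z2) = 0.02523 - j2710 Ω = 2710∠-90.0° Ω.
Step 5 — Source phasor: V = 240∠-139.5° V = -182.5 - j155.9 V.
Step 6 — Ohm's law: I = V / Z_total = (-182.5 - j155.9) / (0.02523 - j2710) = 0.05751 - j0.06734 A.
Step 7 — Convert to polar: |I| = 0.08856 A, ∠I = -49.5°.

I = 0.08856∠-49.5° A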